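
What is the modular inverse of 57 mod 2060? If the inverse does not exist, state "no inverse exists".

253

Apply the Euclidean algorithm to 2060 and 57:
2060 = 36·57 + 8
57 = 7·8 + 1
8 = 8·1 + 0
gcd = 1, so the inverse exists. Back-substitute:
1 = 57 − 7·8
1 = −7·2060 + 253·57
So 57·253 ≡ 1 (mod 2060).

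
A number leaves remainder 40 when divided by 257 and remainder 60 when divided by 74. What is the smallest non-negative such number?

16488

Write x = 40 + 257·k. Then 257·k ≡ 60 − 40 ≡ 20 (mod 74).
Need 257⁻¹ mod 74. Extended Euclid on (74, 35):
74 = 2·35 + 4
35 = 8·4 + 3
4 = 1·3 + 1
3 = 3·1 + 0
Back-substitute:
1 = 4 − 3
1 = −35 + 9·4
1 = 9·74 − 19·35
257⁻¹ ≡ 55 (mod 74), so k ≡ 55·20 ≡ 64 (mod 74).
x = 40 + 257·64 = 16488.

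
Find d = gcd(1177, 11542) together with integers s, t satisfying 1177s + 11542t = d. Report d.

1

Apply Euclid's algorithm to 11542 and 1177:
11542 = 9*1177 + 949
1177 = 1*949 + 228
949 = 4*228 + 37
228 = 6*37 + 6
37 = 6*6 + 1
6 = 6*1 + 0
gcd(1177, 11542) = 1.
Express as a combination:
1 = 37 − 6·6
1 = −6·228 + 37·37
1 = 37·949 − 154·228
1 = −154·1177 + 191·949
1 = 191·11542 − 1873·1177
So 1 = (191)·11542 + (-1873)·1177.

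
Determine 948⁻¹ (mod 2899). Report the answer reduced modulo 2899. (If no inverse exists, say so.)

896

Run Euclid on (2899, 948):
2899 = 3×948 + 55
948 = 17×55 + 13
55 = 4×13 + 3
13 = 4×3 + 1
3 = 3×1 + 0
The gcd is 1. Working backward:
1 = 13 − 4·3
1 = −4·55 + 17·13
1 = 17·948 − 293·55
1 = −293·2899 + 896·948
So 948·896 ≡ 1 (mod 2899).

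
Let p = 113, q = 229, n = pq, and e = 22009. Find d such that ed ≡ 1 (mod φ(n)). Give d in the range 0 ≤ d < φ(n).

19657

φ(n) = (p−1)(q−1) = 112·228 = 25536.
Need d with 22009·d ≡ 1 (mod 25536). Apply the extended Euclidean algorithm:
25536 = 1*22009 + 3527
22009 = 6*3527 + 847
3527 = 4*847 + 139
847 = 6*139 + 13
139 = 10*13 + 9
13 = 1*9 + 4
9 = 2*4 + 1
4 = 4*1 + 0
Back-substitute:
1 = 9 − 2·4
1 = −2·13 + 3·9
1 = 3·139 − 32·13
1 = −32·847 + 195·139
1 = 195·3527 − 812·847
1 = −812·22009 + 5067·3527
1 = 5067·25536 − 5879·22009
So 22009·(-5879) ≡ 1 (mod 25536), hence d ≡ -5879 ≡ 19657 (mod 25536).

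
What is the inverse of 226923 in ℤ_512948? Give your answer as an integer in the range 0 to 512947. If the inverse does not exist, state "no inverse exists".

25039

Run Euclid on (512948, 226923):
512948 = 2*226923 + 59102
226923 = 3*59102 + 49617
59102 = 1*49617 + 9485
49617 = 5*9485 + 2192
9485 = 4*2192 + 717
2192 = 3*717 + 41
717 = 17*41 + 20
41 = 2*20 + 1
20 = 20*1 + 0
gcd = 1, so the inverse exists. Back-substitute:
1 = 41 − 2·20
1 = −2·717 + 35·41
1 = 35·2192 − 107·717
1 = −107·9485 + 463·2192
1 = 463·49617 − 2422·9485
1 = −2422·59102 + 2885·49617
1 = 2885·226923 − 11077·59102
1 = −11077·512948 + 25039·226923
So 226923·25039 ≡ 1 (mod 512948).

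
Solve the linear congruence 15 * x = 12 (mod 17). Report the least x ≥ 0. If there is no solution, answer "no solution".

First find gcd(15, 17):
17 = 1*15 + 2
15 = 7*2 + 1
2 = 2*1 + 0
gcd = 1, so a unique solution mod 17 exists.
Back-substitute for the Bézout coefficients:
1 = 15 − 7·2
1 = −7·17 + 8·15
So 15·(8) ≡ 1 (mod 17), giving 15⁻¹ ≡ 8.
x ≡ 15⁻¹·12 ≡ 8·12 ≡ 11 (mod 17).

11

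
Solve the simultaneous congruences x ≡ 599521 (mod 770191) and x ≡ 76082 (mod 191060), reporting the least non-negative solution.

Write x = 599521 + 770191·k. Then 770191·k ≡ 76082 − 599521 ≡ 49741 (mod 191060).
Need 770191⁻¹ mod 191060. Extended Euclid on (191060, 5951):
191060 = 32*5951 + 628
5951 = 9*628 + 299
628 = 2*299 + 30
299 = 9*30 + 29
30 = 1*29 + 1
29 = 29*1 + 0
Back-substitute:
1 = 30 − 29
1 = −299 + 10·30
1 = 10·628 − 21·299
1 = −21·5951 + 199·628
1 = 199·191060 − 6389·5951
770191⁻¹ ≡ 184671 (mod 191060), so k ≡ 184671·49741 ≡ 128591 (mod 191060).
x = 599521 + 770191·128591 = 99040230402.

99040230402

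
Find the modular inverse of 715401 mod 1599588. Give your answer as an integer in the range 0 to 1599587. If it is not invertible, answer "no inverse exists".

no inverse exists

Euclidean algorithm on 1599588, 715401:
1599588 = 2*715401 + 168786
715401 = 4*168786 + 40257
168786 = 4*40257 + 7758
40257 = 5*7758 + 1467
7758 = 5*1467 + 423
1467 = 3*423 + 198
423 = 2*198 + 27
198 = 7*27 + 9
27 = 3*9 + 0
The gcd is 9, not 1, hence no inverse exists.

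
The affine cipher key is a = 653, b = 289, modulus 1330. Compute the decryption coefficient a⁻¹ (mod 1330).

Extended Euclidean algorithm:
1330 = 2*653 + 24
653 = 27*24 + 5
24 = 4*5 + 4
5 = 1*4 + 1
4 = 4*1 + 0
The gcd is 1. Working backward:
1 = 5 − 4
1 = −24 + 5·5
1 = 5·653 − 136·24
1 = −136·1330 + 277·653
So 653·277 ≡ 1 (mod 1330).

277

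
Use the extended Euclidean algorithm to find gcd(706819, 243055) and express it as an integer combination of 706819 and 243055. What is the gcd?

Apply Euclid's algorithm to 706819 and 243055:
706819 = 2*243055 + 220709
243055 = 1*220709 + 22346
220709 = 9*22346 + 19595
22346 = 1*19595 + 2751
19595 = 7*2751 + 338
2751 = 8*338 + 47
338 = 7*47 + 9
47 = 5*9 + 2
9 = 4*2 + 1
2 = 2*1 + 0
gcd(706819, 243055) = 1.
Working backward:
1 = 9 − 4·2
1 = −4·47 + 21·9
1 = 21·338 − 151·47
1 = −151·2751 + 1229·338
1 = 1229·19595 − 8754·2751
1 = −8754·22346 + 9983·19595
1 = 9983·220709 − 98601·22346
1 = −98601·243055 + 108584·220709
1 = 108584·706819 − 315769·243055
So 1 = (108584)·706819 + (-315769)·243055.

1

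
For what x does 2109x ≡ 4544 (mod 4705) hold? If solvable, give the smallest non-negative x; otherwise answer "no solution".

4696

First find gcd(2109, 4705):
4705 = 2*2109 + 487
2109 = 4*487 + 161
487 = 3*161 + 4
161 = 40*4 + 1
4 = 4*1 + 0
gcd = 1, so a unique solution mod 4705 exists.
Back-substitute for the Bézout coefficients:
1 = 161 − 40·4
1 = −40·487 + 121·161
1 = 121·2109 − 524·487
1 = −524·4705 + 1169·2109
So 2109·(1169) ≡ 1 (mod 4705), giving 2109⁻¹ ≡ 1169.
x ≡ 2109⁻¹·4544 ≡ 1169·4544 ≡ 4696 (mod 4705).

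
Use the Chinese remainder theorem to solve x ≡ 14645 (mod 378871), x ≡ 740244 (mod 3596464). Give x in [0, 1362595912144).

754344678388

Write x = 14645 + 378871·k. Then 378871·k ≡ 740244 − 14645 ≡ 725599 (mod 3596464).
Need 378871⁻¹ mod 3596464. Extended Euclid on (3596464, 378871):
3596464 = 9*378871 + 186625
378871 = 2*186625 + 5621
186625 = 33*5621 + 1132
5621 = 4*1132 + 1093
1132 = 1*1093 + 39
1093 = 28*39 + 1
39 = 39*1 + 0
Back-substitute:
1 = 1093 − 28·39
1 = −28·1132 + 29·1093
1 = 29·5621 − 144·1132
1 = −144·186625 + 4781·5621
1 = 4781·378871 − 9706·186625
1 = −9706·3596464 + 92135·378871
378871⁻¹ ≡ 92135 (mod 3596464), so k ≡ 92135·725599 ≡ 1991033 (mod 3596464).
x = 14645 + 378871·1991033 = 754344678388.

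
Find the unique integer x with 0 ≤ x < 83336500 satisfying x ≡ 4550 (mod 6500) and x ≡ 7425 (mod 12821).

1610050

Write x = 4550 + 6500·k. Then 6500·k ≡ 7425 − 4550 ≡ 2875 (mod 12821).
Need 6500⁻¹ mod 12821. Extended Euclid on (12821, 6500):
12821 = 1*6500 + 6321
6500 = 1*6321 + 179
6321 = 35*179 + 56
179 = 3*56 + 11
56 = 5*11 + 1
11 = 11*1 + 0
Back-substitute:
1 = 56 − 5·11
1 = −5·179 + 16·56
1 = 16·6321 − 565·179
1 = −565·6500 + 581·6321
1 = 581·12821 − 1146·6500
6500⁻¹ ≡ 11675 (mod 12821), so k ≡ 11675·2875 ≡ 247 (mod 12821).
x = 4550 + 6500·247 = 1610050.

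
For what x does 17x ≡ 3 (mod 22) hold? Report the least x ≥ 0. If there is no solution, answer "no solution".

17

First find gcd(17, 22):
22 = 1·17 + 5
17 = 3·5 + 2
5 = 2·2 + 1
2 = 2·1 + 0
gcd = 1, so a unique solution mod 22 exists.
Back-substitute for the Bézout coefficients:
1 = 5 − 2·2
1 = −2·17 + 7·5
1 = 7·22 − 9·17
So 17·(-9) ≡ 1 (mod 22), giving 17⁻¹ ≡ 13.
x ≡ 17⁻¹·3 ≡ 13·3 ≡ 17 (mod 22).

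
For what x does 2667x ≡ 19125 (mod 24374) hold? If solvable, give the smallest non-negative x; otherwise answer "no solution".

gcd(2667, 24374):
24374 = 9×2667 + 371
2667 = 7×371 + 70
371 = 5×70 + 21
70 = 3×21 + 7
21 = 3×7 + 0
gcd = 7, but 7 ∤ 19125, so the congruence has no solution.

no solution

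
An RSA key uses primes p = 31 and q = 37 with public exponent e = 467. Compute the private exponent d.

φ(n) = (p−1)(q−1) = 30·36 = 1080.
Need d with 467·d ≡ 1 (mod 1080). Apply the extended Euclidean algorithm:
1080 = 2*467 + 146
467 = 3*146 + 29
146 = 5*29 + 1
29 = 29*1 + 0
Back-substitute:
1 = 146 − 5·29
1 = −5·467 + 16·146
1 = 16·1080 − 37·467
So 467·(-37) ≡ 1 (mod 1080), hence d ≡ -37 ≡ 1043 (mod 1080).

1043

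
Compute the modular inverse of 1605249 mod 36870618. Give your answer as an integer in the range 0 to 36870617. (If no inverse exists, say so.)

Euclidean algorithm on 36870618, 1605249:
36870618 = 22*1605249 + 1555140
1605249 = 1*1555140 + 50109
1555140 = 31*50109 + 1761
50109 = 28*1761 + 801
1761 = 2*801 + 159
801 = 5*159 + 6
159 = 26*6 + 3
6 = 2*3 + 0
The gcd is 3, not 1, hence no inverse exists.

no inverse exists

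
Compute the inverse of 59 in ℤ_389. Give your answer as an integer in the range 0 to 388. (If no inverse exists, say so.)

211

Run Euclid on (389, 59):
389 = 6×59 + 35
59 = 1×35 + 24
35 = 1×24 + 11
24 = 2×11 + 2
11 = 5×2 + 1
2 = 2×1 + 0
The gcd is 1. Working backward:
1 = 11 − 5·2
1 = −5·24 + 11·11
1 = 11·35 − 16·24
1 = −16·59 + 27·35
1 = 27·389 − 178·59
Hence 59⁻¹ ≡ -178 ≡ 211 (mod 389).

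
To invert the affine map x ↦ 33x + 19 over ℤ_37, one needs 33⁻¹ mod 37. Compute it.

Apply the Euclidean algorithm to 37 and 33:
37 = 1×33 + 4
33 = 8×4 + 1
4 = 4×1 + 0
gcd = 1, so the inverse exists. Back-substitute:
1 = 33 − 8·4
1 = −8·37 + 9·33
So 33·9 ≡ 1 (mod 37).

9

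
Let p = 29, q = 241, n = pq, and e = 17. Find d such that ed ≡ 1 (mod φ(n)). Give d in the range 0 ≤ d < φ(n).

φ(n) = (p−1)(q−1) = 28·240 = 6720.
Need d with 17·d ≡ 1 (mod 6720). Apply the extended Euclidean algorithm:
6720 = 395·17 + 5
17 = 3·5 + 2
5 = 2·2 + 1
2 = 2·1 + 0
Back-substitute:
1 = 5 − 2·2
1 = −2·17 + 7·5
1 = 7·6720 − 2767·17
So 17·(-2767) ≡ 1 (mod 6720), hence d ≡ -2767 ≡ 3953 (mod 6720).

3953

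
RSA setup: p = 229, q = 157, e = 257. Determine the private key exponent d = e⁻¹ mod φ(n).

26849

φ(n) = (p−1)(q−1) = 228·156 = 35568.
Need d with 257·d ≡ 1 (mod 35568). Apply the extended Euclidean algorithm:
35568 = 138·257 + 102
257 = 2·102 + 53
102 = 1·53 + 49
53 = 1·49 + 4
49 = 12·4 + 1
4 = 4·1 + 0
Back-substitute:
1 = 49 − 12·4
1 = −12·53 + 13·49
1 = 13·102 − 25·53
1 = −25·257 + 63·102
1 = 63·35568 − 8719·257
So 257·(-8719) ≡ 1 (mod 35568), hence d ≡ -8719 ≡ 26849 (mod 35568).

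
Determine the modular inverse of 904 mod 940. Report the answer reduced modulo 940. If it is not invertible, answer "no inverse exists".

no inverse exists

Compute gcd(904, 940):
940 = 1*904 + 36
904 = 25*36 + 4
36 = 9*4 + 0
Since gcd = 4 > 1, 904 is not a unit mod 940.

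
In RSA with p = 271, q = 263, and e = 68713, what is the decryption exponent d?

φ(n) = (p−1)(q−1) = 270·262 = 70740.
Need d with 68713·d ≡ 1 (mod 70740). Apply the extended Euclidean algorithm:
70740 = 1×68713 + 2027
68713 = 33×2027 + 1822
2027 = 1×1822 + 205
1822 = 8×205 + 182
205 = 1×182 + 23
182 = 7×23 + 21
23 = 1×21 + 2
21 = 10×2 + 1
2 = 2×1 + 0
Back-substitute:
1 = 21 − 10·2
1 = −10·23 + 11·21
1 = 11·182 − 87·23
1 = −87·205 + 98·182
1 = 98·1822 − 871·205
1 = −871·2027 + 969·1822
1 = 969·68713 − 32848·2027
1 = −32848·70740 + 33817·68713
So 68713·33817 ≡ 1 (mod 70740), hence d = 33817.

33817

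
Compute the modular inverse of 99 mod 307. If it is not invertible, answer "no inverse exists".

276

Extended Euclidean algorithm:
307 = 3·99 + 10
99 = 9·10 + 9
10 = 1·9 + 1
9 = 9·1 + 0
The gcd is 1. Working backward:
1 = 10 − 9
1 = −99 + 10·10
1 = 10·307 − 31·99
Hence 99⁻¹ ≡ -31 ≡ 276 (mod 307).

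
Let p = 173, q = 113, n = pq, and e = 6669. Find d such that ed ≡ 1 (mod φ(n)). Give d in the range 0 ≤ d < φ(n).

7493

φ(n) = (p−1)(q−1) = 172·112 = 19264.
Need d with 6669·d ≡ 1 (mod 19264). Apply the extended Euclidean algorithm:
19264 = 2*6669 + 5926
6669 = 1*5926 + 743
5926 = 7*743 + 725
743 = 1*725 + 18
725 = 40*18 + 5
18 = 3*5 + 3
5 = 1*3 + 2
3 = 1*2 + 1
2 = 2*1 + 0
Back-substitute:
1 = 3 − 2
1 = −5 + 2·3
1 = 2·18 − 7·5
1 = −7·725 + 282·18
1 = 282·743 − 289·725
1 = −289·5926 + 2305·743
1 = 2305·6669 − 2594·5926
1 = −2594·19264 + 7493·6669
So 6669·7493 ≡ 1 (mod 19264), hence d = 7493.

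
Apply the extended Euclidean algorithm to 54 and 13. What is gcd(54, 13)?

1

Apply Euclid's algorithm to 54 and 13:
54 = 4*13 + 2
13 = 6*2 + 1
2 = 2*1 + 0
gcd(54, 13) = 1.
Working backward:
1 = 13 − 6·2
1 = −6·54 + 25·13
So 1 = (-6)·54 + (25)·13.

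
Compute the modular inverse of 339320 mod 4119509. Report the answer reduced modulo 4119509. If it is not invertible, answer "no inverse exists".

3037197

Apply the Euclidean algorithm to 4119509 and 339320:
4119509 = 12×339320 + 47669
339320 = 7×47669 + 5637
47669 = 8×5637 + 2573
5637 = 2×2573 + 491
2573 = 5×491 + 118
491 = 4×118 + 19
118 = 6×19 + 4
19 = 4×4 + 3
4 = 1×3 + 1
3 = 3×1 + 0
The gcd is 1. Working backward:
1 = 4 − 3
1 = −19 + 5·4
1 = 5·118 − 31·19
1 = −31·491 + 129·118
1 = 129·2573 − 676·491
1 = −676·5637 + 1481·2573
1 = 1481·47669 − 12524·5637
1 = −12524·339320 + 89149·47669
1 = 89149·4119509 − 1082312·339320
Thus 339320·(-1082312) ≡ 1 (mod 4119509); reducing, -1082312 mod 4119509 = 3037197.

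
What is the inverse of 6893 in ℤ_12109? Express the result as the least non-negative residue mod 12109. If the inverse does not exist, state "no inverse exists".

Apply the Euclidean algorithm to 12109 and 6893:
12109 = 1×6893 + 5216
6893 = 1×5216 + 1677
5216 = 3×1677 + 185
1677 = 9×185 + 12
185 = 15×12 + 5
12 = 2×5 + 2
5 = 2×2 + 1
2 = 2×1 + 0
The gcd is 1. Working backward:
1 = 5 − 2·2
1 = −2·12 + 5·5
1 = 5·185 − 77·12
1 = −77·1677 + 698·185
1 = 698·5216 − 2171·1677
1 = −2171·6893 + 2869·5216
1 = 2869·12109 − 5040·6893
So 6893·(-5040) ≡ 1 (mod 12109), and -5040 ≡ 7069 (mod 12109).

7069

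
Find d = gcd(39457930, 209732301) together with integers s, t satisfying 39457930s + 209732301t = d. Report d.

1

Repeated division:
209732301 = 5·39457930 + 12442651
39457930 = 3·12442651 + 2129977
12442651 = 5·2129977 + 1792766
2129977 = 1·1792766 + 337211
1792766 = 5·337211 + 106711
337211 = 3·106711 + 17078
106711 = 6·17078 + 4243
17078 = 4·4243 + 106
4243 = 40·106 + 3
106 = 35·3 + 1
3 = 3·1 + 0
gcd(39457930, 209732301) = 1.
Back-substituting:
1 = 106 − 35·3
1 = −35·4243 + 1401·106
1 = 1401·17078 − 5639·4243
1 = −5639·106711 + 35235·17078
1 = 35235·337211 − 111344·106711
1 = −111344·1792766 + 591955·337211
1 = 591955·2129977 − 703299·1792766
1 = −703299·12442651 + 4108450·2129977
1 = 4108450·39457930 − 13028649·12442651
1 = −13028649·209732301 + 69251695·39457930
So 1 = (-13028649)·209732301 + (69251695)·39457930.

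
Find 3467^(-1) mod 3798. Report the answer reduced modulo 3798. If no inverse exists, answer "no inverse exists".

2903

Extended Euclidean algorithm:
3798 = 1·3467 + 331
3467 = 10·331 + 157
331 = 2·157 + 17
157 = 9·17 + 4
17 = 4·4 + 1
4 = 4·1 + 0
The gcd is 1. Working backward:
1 = 17 − 4·4
1 = −4·157 + 37·17
1 = 37·331 − 78·157
1 = −78·3467 + 817·331
1 = 817·3798 − 895·3467
So 3467·(-895) ≡ 1 (mod 3798), and -895 ≡ 2903 (mod 3798).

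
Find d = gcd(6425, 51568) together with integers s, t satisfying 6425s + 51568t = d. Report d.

Repeated division:
51568 = 8*6425 + 168
6425 = 38*168 + 41
168 = 4*41 + 4
41 = 10*4 + 1
4 = 4*1 + 0
gcd(6425, 51568) = 1.
Express as a combination:
1 = 41 − 10·4
1 = −10·168 + 41·41
1 = 41·6425 − 1568·168
1 = −1568·51568 + 12585·6425
So 1 = (-1568)·51568 + (12585)·6425.

1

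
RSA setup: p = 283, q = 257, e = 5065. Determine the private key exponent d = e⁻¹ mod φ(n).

φ(n) = (p−1)(q−1) = 282·256 = 72192.
Need d with 5065·d ≡ 1 (mod 72192). Apply the extended Euclidean algorithm:
72192 = 14*5065 + 1282
5065 = 3*1282 + 1219
1282 = 1*1219 + 63
1219 = 19*63 + 22
63 = 2*22 + 19
22 = 1*19 + 3
19 = 6*3 + 1
3 = 3*1 + 0
Back-substitute:
1 = 19 − 6·3
1 = −6·22 + 7·19
1 = 7·63 − 20·22
1 = −20·1219 + 387·63
1 = 387·1282 − 407·1219
1 = −407·5065 + 1608·1282
1 = 1608·72192 − 22919·5065
So 5065·(-22919) ≡ 1 (mod 72192), hence d ≡ -22919 ≡ 49273 (mod 72192).

49273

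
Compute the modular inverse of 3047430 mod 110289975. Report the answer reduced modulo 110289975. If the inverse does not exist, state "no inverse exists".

Euclidean algorithm on 110289975, 3047430:
110289975 = 36·3047430 + 582495
3047430 = 5·582495 + 134955
582495 = 4·134955 + 42675
134955 = 3·42675 + 6930
42675 = 6·6930 + 1095
6930 = 6·1095 + 360
1095 = 3·360 + 15
360 = 24·15 + 0
gcd(3047430, 110289975) = 15 ≠ 1, so 3047430 has no multiplicative inverse modulo 110289975.

no inverse exists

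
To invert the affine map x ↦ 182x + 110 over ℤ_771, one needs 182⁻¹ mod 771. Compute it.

gcd(771, 182) by repeated division:
771 = 4×182 + 43
182 = 4×43 + 10
43 = 4×10 + 3
10 = 3×3 + 1
3 = 3×1 + 0
gcd = 1, so the inverse exists. Back-substitute:
1 = 10 − 3·3
1 = −3·43 + 13·10
1 = 13·182 − 55·43
1 = −55·771 + 233·182
So 182·233 ≡ 1 (mod 771).

233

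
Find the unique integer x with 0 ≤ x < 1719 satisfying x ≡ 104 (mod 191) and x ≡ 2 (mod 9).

677

Write x = 104 + 191·k. Then 191·k ≡ 2 − 104 ≡ 6 (mod 9).
Need 191⁻¹ mod 9. Extended Euclid on (9, 2):
9 = 4·2 + 1
2 = 2·1 + 0
Back-substitute:
1 = 9 − 4·2
191⁻¹ ≡ 5 (mod 9), so k ≡ 5·6 ≡ 3 (mod 9).
x = 104 + 191·3 = 677.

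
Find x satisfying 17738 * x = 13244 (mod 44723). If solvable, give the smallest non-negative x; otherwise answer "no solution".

First find gcd(17738, 44723):
44723 = 2×17738 + 9247
17738 = 1×9247 + 8491
9247 = 1×8491 + 756
8491 = 11×756 + 175
756 = 4×175 + 56
175 = 3×56 + 7
56 = 8×7 + 0
gcd = 7 and 7 | 13244, so solutions exist. Divide through by 7: 2534x ≡ 1892 (mod 6389).
Now find 2534⁻¹ mod 6389:
6389 = 2×2534 + 1321
2534 = 1×1321 + 1213
1321 = 1×1213 + 108
1213 = 11×108 + 25
108 = 4×25 + 8
25 = 3×8 + 1
8 = 8×1 + 0
Back-substitute:
1 = 25 − 3·8
1 = −3·108 + 13·25
1 = 13·1213 − 146·108
1 = −146·1321 + 159·1213
1 = 159·2534 − 305·1321
1 = −305·6389 + 769·2534
So 2534⁻¹ ≡ 769 (mod 6389).
Then x ≡ 769·1892 ≡ 4645 (mod 6389); the smallest non-negative solution is x = 4645.

4645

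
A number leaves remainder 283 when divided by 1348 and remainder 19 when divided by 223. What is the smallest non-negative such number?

Write x = 283 + 1348·k. Then 1348·k ≡ 19 − 283 ≡ 182 (mod 223).
Need 1348⁻¹ mod 223. Extended Euclid on (223, 10):
223 = 22×10 + 3
10 = 3×3 + 1
3 = 3×1 + 0
Back-substitute:
1 = 10 − 3·3
1 = −3·223 + 67·10
1348⁻¹ ≡ 67 (mod 223), so k ≡ 67·182 ≡ 152 (mod 223).
x = 283 + 1348·152 = 205179.

205179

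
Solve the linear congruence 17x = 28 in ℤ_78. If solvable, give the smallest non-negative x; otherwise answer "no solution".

First find gcd(17, 78):
78 = 4×17 + 10
17 = 1×10 + 7
10 = 1×7 + 3
7 = 2×3 + 1
3 = 3×1 + 0
gcd = 1, so a unique solution mod 78 exists.
Back-substitute for the Bézout coefficients:
1 = 7 − 2·3
1 = −2·10 + 3·7
1 = 3·17 − 5·10
1 = −5·78 + 23·17
So 17·(23) ≡ 1 (mod 78), giving 17⁻¹ ≡ 23.
x ≡ 17⁻¹·28 ≡ 23·28 ≡ 20 (mod 78).

20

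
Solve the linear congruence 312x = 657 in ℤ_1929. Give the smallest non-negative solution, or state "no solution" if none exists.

First find gcd(312, 1929):
1929 = 6×312 + 57
312 = 5×57 + 27
57 = 2×27 + 3
27 = 9×3 + 0
gcd = 3 and 3 | 657, so solutions exist. Divide through by 3: 104x ≡ 219 (mod 643).
Now find 104⁻¹ mod 643:
643 = 6*104 + 19
104 = 5*19 + 9
19 = 2*9 + 1
9 = 9*1 + 0
Back-substitute:
1 = 19 − 2·9
1 = −2·104 + 11·19
1 = 11·643 − 68·104
So 104·(-68) ≡ 1 (mod 643), i.e. 104⁻¹ ≡ 575.
Then x ≡ 575·219 ≡ 540 (mod 643); the smallest non-negative solution is x = 540.

540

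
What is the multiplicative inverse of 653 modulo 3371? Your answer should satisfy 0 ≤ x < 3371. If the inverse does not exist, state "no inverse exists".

Extended Euclidean algorithm:
3371 = 5·653 + 106
653 = 6·106 + 17
106 = 6·17 + 4
17 = 4·4 + 1
4 = 4·1 + 0
Since gcd(653, 3371) = 1, back-substitute to write 1 as a combination:
1 = 17 − 4·4
1 = −4·106 + 25·17
1 = 25·653 − 154·106
1 = −154·3371 + 795·653
So 653·795 ≡ 1 (mod 3371).

795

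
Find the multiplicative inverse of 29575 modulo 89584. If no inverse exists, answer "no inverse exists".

74775

Extended Euclidean algorithm:
89584 = 3*29575 + 859
29575 = 34*859 + 369
859 = 2*369 + 121
369 = 3*121 + 6
121 = 20*6 + 1
6 = 6*1 + 0
Since gcd(29575, 89584) = 1, back-substitute to write 1 as a combination:
1 = 121 − 20·6
1 = −20·369 + 61·121
1 = 61·859 − 142·369
1 = −142·29575 + 4889·859
1 = 4889·89584 − 14809·29575
Thus 29575·(-14809) ≡ 1 (mod 89584); reducing, -14809 mod 89584 = 74775.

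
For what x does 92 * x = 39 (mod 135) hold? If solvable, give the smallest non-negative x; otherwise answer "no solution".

First find gcd(92, 135):
135 = 1*92 + 43
92 = 2*43 + 6
43 = 7*6 + 1
6 = 6*1 + 0
gcd = 1, so a unique solution mod 135 exists.
Back-substitute for the Bézout coefficients:
1 = 43 − 7·6
1 = −7·92 + 15·43
1 = 15·135 − 22·92
So 92·(-22) ≡ 1 (mod 135), giving 92⁻¹ ≡ 113.
x ≡ 92⁻¹·39 ≡ 113·39 ≡ 87 (mod 135).

87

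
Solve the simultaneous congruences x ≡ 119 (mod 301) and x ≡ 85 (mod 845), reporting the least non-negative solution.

Write x = 119 + 301·k. Then 301·k ≡ 85 − 119 ≡ 811 (mod 845).
Need 301⁻¹ mod 845. Extended Euclid on (845, 301):
845 = 2×301 + 243
301 = 1×243 + 58
243 = 4×58 + 11
58 = 5×11 + 3
11 = 3×3 + 2
3 = 1×2 + 1
2 = 2×1 + 0
Back-substitute:
1 = 3 − 2
1 = −11 + 4·3
1 = 4·58 − 21·11
1 = −21·243 + 88·58
1 = 88·301 − 109·243
1 = −109·845 + 306·301
301⁻¹ ≡ 306 (mod 845), so k ≡ 306·811 ≡ 581 (mod 845).
x = 119 + 301·581 = 175000.

175000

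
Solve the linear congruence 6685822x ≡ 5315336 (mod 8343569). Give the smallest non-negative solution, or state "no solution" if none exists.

280460

First find gcd(6685822, 8343569):
8343569 = 1·6685822 + 1657747
6685822 = 4·1657747 + 54834
1657747 = 30·54834 + 12727
54834 = 4·12727 + 3926
12727 = 3·3926 + 949
3926 = 4·949 + 130
949 = 7·130 + 39
130 = 3·39 + 13
39 = 3·13 + 0
gcd = 13 and 13 | 5315336, so solutions exist. Divide through by 13: 514294x ≡ 408872 (mod 641813).
Now find 514294⁻¹ mod 641813:
641813 = 1·514294 + 127519
514294 = 4·127519 + 4218
127519 = 30·4218 + 979
4218 = 4·979 + 302
979 = 3·302 + 73
302 = 4·73 + 10
73 = 7·10 + 3
10 = 3·3 + 1
3 = 3·1 + 0
Back-substitute:
1 = 10 − 3·3
1 = −3·73 + 22·10
1 = 22·302 − 91·73
1 = −91·979 + 295·302
1 = 295·4218 − 1271·979
1 = −1271·127519 + 38425·4218
1 = 38425·514294 − 154971·127519
1 = −154971·641813 + 193396·514294
So 514294⁻¹ ≡ 193396 (mod 641813).
Then x ≡ 193396·408872 ≡ 280460 (mod 641813); the smallest non-negative solution is x = 280460.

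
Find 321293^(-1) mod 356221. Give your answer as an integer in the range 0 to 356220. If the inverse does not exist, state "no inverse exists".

gcd(356221, 321293) by repeated division:
356221 = 1×321293 + 34928
321293 = 9×34928 + 6941
34928 = 5×6941 + 223
6941 = 31×223 + 28
223 = 7×28 + 27
28 = 1×27 + 1
27 = 27×1 + 0
Since gcd(321293, 356221) = 1, back-substitute to write 1 as a combination:
1 = 28 − 27
1 = −223 + 8·28
1 = 8·6941 − 249·223
1 = −249·34928 + 1253·6941
1 = 1253·321293 − 11526·34928
1 = −11526·356221 + 12779·321293
So 321293·12779 ≡ 1 (mod 356221).

12779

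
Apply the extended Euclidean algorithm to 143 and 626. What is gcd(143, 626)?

Euclidean algorithm:
626 = 4×143 + 54
143 = 2×54 + 35
54 = 1×35 + 19
35 = 1×19 + 16
19 = 1×16 + 3
16 = 5×3 + 1
3 = 3×1 + 0
gcd(143, 626) = 1.
Back-substituting:
1 = 16 − 5·3
1 = −5·19 + 6·16
1 = 6·35 − 11·19
1 = −11·54 + 17·35
1 = 17·143 − 45·54
1 = −45·626 + 197·143
So 1 = (-45)·626 + (197)·143.

1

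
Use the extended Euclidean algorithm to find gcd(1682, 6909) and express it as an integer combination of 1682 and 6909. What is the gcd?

Repeated division:
6909 = 4×1682 + 181
1682 = 9×181 + 53
181 = 3×53 + 22
53 = 2×22 + 9
22 = 2×9 + 4
9 = 2×4 + 1
4 = 4×1 + 0
gcd(1682, 6909) = 1.
Working backward:
1 = 9 − 2·4
1 = −2·22 + 5·9
1 = 5·53 − 12·22
1 = −12·181 + 41·53
1 = 41·1682 − 381·181
1 = −381·6909 + 1565·1682
So 1 = (-381)·6909 + (1565)·1682.

1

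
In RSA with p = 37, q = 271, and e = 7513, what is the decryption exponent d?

φ(n) = (p−1)(q−1) = 36·270 = 9720.
Need d with 7513·d ≡ 1 (mod 9720). Apply the extended Euclidean algorithm:
9720 = 1×7513 + 2207
7513 = 3×2207 + 892
2207 = 2×892 + 423
892 = 2×423 + 46
423 = 9×46 + 9
46 = 5×9 + 1
9 = 9×1 + 0
Back-substitute:
1 = 46 − 5·9
1 = −5·423 + 46·46
1 = 46·892 − 97·423
1 = −97·2207 + 240·892
1 = 240·7513 − 817·2207
1 = −817·9720 + 1057·7513
So 7513·1057 ≡ 1 (mod 9720), hence d = 1057.

1057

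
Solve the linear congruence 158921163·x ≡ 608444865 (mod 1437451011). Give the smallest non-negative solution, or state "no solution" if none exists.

First find gcd(158921163, 1437451011):
1437451011 = 9*158921163 + 7160544
158921163 = 22*7160544 + 1389195
7160544 = 5*1389195 + 214569
1389195 = 6*214569 + 101781
214569 = 2*101781 + 11007
101781 = 9*11007 + 2718
11007 = 4*2718 + 135
2718 = 20*135 + 18
135 = 7*18 + 9
18 = 2*9 + 0
gcd = 9 and 9 | 608444865, so solutions exist. Divide through by 9: 17657907x ≡ 67604985 (mod 159716779).
Now find 17657907⁻¹ mod 159716779:
159716779 = 9·17657907 + 795616
17657907 = 22·795616 + 154355
795616 = 5·154355 + 23841
154355 = 6·23841 + 11309
23841 = 2·11309 + 1223
11309 = 9·1223 + 302
1223 = 4·302 + 15
302 = 20·15 + 2
15 = 7·2 + 1
2 = 2·1 + 0
Back-substitute:
1 = 15 − 7·2
1 = −7·302 + 141·15
1 = 141·1223 − 571·302
1 = −571·11309 + 5280·1223
1 = 5280·23841 − 11131·11309
1 = −11131·154355 + 72066·23841
1 = 72066·795616 − 371461·154355
1 = −371461·17657907 + 8244208·795616
1 = 8244208·159716779 − 74569333·17657907
So 17657907·(-74569333) ≡ 1 (mod 159716779), i.e. 17657907⁻¹ ≡ 85147446.
Then x ≡ 85147446·67604985 ≡ 87351676 (mod 159716779); the smallest non-negative solution is x = 87351676.

87351676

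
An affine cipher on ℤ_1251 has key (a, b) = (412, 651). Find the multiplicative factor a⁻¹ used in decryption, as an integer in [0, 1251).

Apply the Euclidean algorithm to 1251 and 412:
1251 = 3×412 + 15
412 = 27×15 + 7
15 = 2×7 + 1
7 = 7×1 + 0
Since gcd(412, 1251) = 1, back-substitute to write 1 as a combination:
1 = 15 − 2·7
1 = −2·412 + 55·15
1 = 55·1251 − 167·412
So 412·(-167) ≡ 1 (mod 1251), and -167 ≡ 1084 (mod 1251).

1084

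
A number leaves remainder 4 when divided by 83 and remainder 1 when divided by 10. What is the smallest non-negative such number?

751

Write x = 4 + 83·k. Then 83·k ≡ 1 − 4 ≡ 7 (mod 10).
Need 83⁻¹ mod 10. Extended Euclid on (10, 3):
10 = 3·3 + 1
3 = 3·1 + 0
Back-substitute:
1 = 10 − 3·3
83⁻¹ ≡ 7 (mod 10), so k ≡ 7·7 ≡ 9 (mod 10).
x = 4 + 83·9 = 751.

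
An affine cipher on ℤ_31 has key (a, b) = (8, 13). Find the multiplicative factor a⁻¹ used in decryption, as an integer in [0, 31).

gcd(31, 8) by repeated division:
31 = 3*8 + 7
8 = 1*7 + 1
7 = 7*1 + 0
gcd = 1, so the inverse exists. Back-substitute:
1 = 8 − 7
1 = −31 + 4·8
So 8·4 ≡ 1 (mod 31).

4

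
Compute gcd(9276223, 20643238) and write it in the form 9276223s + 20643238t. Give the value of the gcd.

11

Repeated division:
20643238 = 2·9276223 + 2090792
9276223 = 4·2090792 + 913055
2090792 = 2·913055 + 264682
913055 = 3·264682 + 119009
264682 = 2·119009 + 26664
119009 = 4·26664 + 12353
26664 = 2·12353 + 1958
12353 = 6·1958 + 605
1958 = 3·605 + 143
605 = 4·143 + 33
143 = 4·33 + 11
33 = 3·11 + 0
gcd(9276223, 20643238) = 11.
Back-substituting:
11 = 143 − 4·33
11 = −4·605 + 17·143
11 = 17·1958 − 55·605
11 = −55·12353 + 347·1958
11 = 347·26664 − 749·12353
11 = −749·119009 + 3343·26664
11 = 3343·264682 − 7435·119009
11 = −7435·913055 + 25648·264682
11 = 25648·2090792 − 58731·913055
11 = −58731·9276223 + 260572·2090792
11 = 260572·20643238 − 579875·9276223
So 11 = (260572)·20643238 + (-579875)·9276223.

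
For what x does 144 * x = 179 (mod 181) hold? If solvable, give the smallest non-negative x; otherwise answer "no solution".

First find gcd(144, 181):
181 = 1*144 + 37
144 = 3*37 + 33
37 = 1*33 + 4
33 = 8*4 + 1
4 = 4*1 + 0
gcd = 1, so a unique solution mod 181 exists.
Back-substitute for the Bézout coefficients:
1 = 33 − 8·4
1 = −8·37 + 9·33
1 = 9·144 − 35·37
1 = −35·181 + 44·144
So 144·(44) ≡ 1 (mod 181), giving 144⁻¹ ≡ 44.
x ≡ 144⁻¹·179 ≡ 44·179 ≡ 93 (mod 181).

93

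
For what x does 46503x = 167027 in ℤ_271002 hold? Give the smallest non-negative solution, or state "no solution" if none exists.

no solution

gcd(46503, 271002):
271002 = 5*46503 + 38487
46503 = 1*38487 + 8016
38487 = 4*8016 + 6423
8016 = 1*6423 + 1593
6423 = 4*1593 + 51
1593 = 31*51 + 12
51 = 4*12 + 3
12 = 4*3 + 0
gcd = 3, but 3 ∤ 167027, so the congruence has no solution.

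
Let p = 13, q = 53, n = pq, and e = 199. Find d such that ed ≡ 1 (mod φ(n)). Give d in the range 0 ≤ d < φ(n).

439

φ(n) = (p−1)(q−1) = 12·52 = 624.
Need d with 199·d ≡ 1 (mod 624). Apply the extended Euclidean algorithm:
624 = 3*199 + 27
199 = 7*27 + 10
27 = 2*10 + 7
10 = 1*7 + 3
7 = 2*3 + 1
3 = 3*1 + 0
Back-substitute:
1 = 7 − 2·3
1 = −2·10 + 3·7
1 = 3·27 − 8·10
1 = −8·199 + 59·27
1 = 59·624 − 185·199
So 199·(-185) ≡ 1 (mod 624), hence d ≡ -185 ≡ 439 (mod 624).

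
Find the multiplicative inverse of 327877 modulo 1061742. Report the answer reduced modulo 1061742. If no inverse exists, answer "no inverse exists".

Euclidean algorithm on 1061742, 327877:
1061742 = 3×327877 + 78111
327877 = 4×78111 + 15433
78111 = 5×15433 + 946
15433 = 16×946 + 297
946 = 3×297 + 55
297 = 5×55 + 22
55 = 2×22 + 11
22 = 2×11 + 0
Since gcd = 11 > 1, 327877 is not a unit mod 1061742.

no inverse exists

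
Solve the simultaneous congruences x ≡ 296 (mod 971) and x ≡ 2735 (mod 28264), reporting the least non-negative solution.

Write x = 296 + 971·k. Then 971·k ≡ 2735 − 296 ≡ 2439 (mod 28264).
Need 971⁻¹ mod 28264. Extended Euclid on (28264, 971):
28264 = 29*971 + 105
971 = 9*105 + 26
105 = 4*26 + 1
26 = 26*1 + 0
Back-substitute:
1 = 105 − 4·26
1 = −4·971 + 37·105
1 = 37·28264 − 1077·971
971⁻¹ ≡ 27187 (mod 28264), so k ≡ 27187·2439 ≡ 1749 (mod 28264).
x = 296 + 971·1749 = 1698575.

1698575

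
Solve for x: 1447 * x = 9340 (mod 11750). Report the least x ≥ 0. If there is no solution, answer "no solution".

9970

First find gcd(1447, 11750):
11750 = 8*1447 + 174
1447 = 8*174 + 55
174 = 3*55 + 9
55 = 6*9 + 1
9 = 9*1 + 0
gcd = 1, so a unique solution mod 11750 exists.
Back-substitute for the Bézout coefficients:
1 = 55 − 6·9
1 = −6·174 + 19·55
1 = 19·1447 − 158·174
1 = −158·11750 + 1283·1447
So 1447·(1283) ≡ 1 (mod 11750), giving 1447⁻¹ ≡ 1283.
x ≡ 1447⁻¹·9340 ≡ 1283·9340 ≡ 9970 (mod 11750).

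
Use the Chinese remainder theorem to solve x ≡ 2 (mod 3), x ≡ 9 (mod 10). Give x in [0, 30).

Write x = 2 + 3·k. Then 3·k ≡ 9 − 2 ≡ 7 (mod 10).
Need 3⁻¹ mod 10. Extended Euclid on (10, 3):
10 = 3*3 + 1
3 = 3*1 + 0
Back-substitute:
1 = 10 − 3·3
3⁻¹ ≡ 7 (mod 10), so k ≡ 7·7 ≡ 9 (mod 10).
x = 2 + 3·9 = 29.

29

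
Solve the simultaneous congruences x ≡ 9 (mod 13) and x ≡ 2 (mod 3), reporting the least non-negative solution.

Write x = 9 + 13·k. Then 13·k ≡ 2 − 9 ≡ 2 (mod 3).
Need 13⁻¹ mod 3. Extended Euclid on (3, 1):
3 = 3*1 + 0
13⁻¹ ≡ 1 (mod 3), so k ≡ 1·2 ≡ 2 (mod 3).
x = 9 + 13·2 = 35.

35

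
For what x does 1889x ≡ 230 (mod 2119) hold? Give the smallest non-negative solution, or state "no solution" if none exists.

2118

First find gcd(1889, 2119):
2119 = 1*1889 + 230
1889 = 8*230 + 49
230 = 4*49 + 34
49 = 1*34 + 15
34 = 2*15 + 4
15 = 3*4 + 3
4 = 1*3 + 1
3 = 3*1 + 0
gcd = 1, so a unique solution mod 2119 exists.
Back-substitute for the Bézout coefficients:
1 = 4 − 3
1 = −15 + 4·4
1 = 4·34 − 9·15
1 = −9·49 + 13·34
1 = 13·230 − 61·49
1 = −61·1889 + 501·230
1 = 501·2119 − 562·1889
So 1889·(-562) ≡ 1 (mod 2119), giving 1889⁻¹ ≡ 1557.
x ≡ 1889⁻¹·230 ≡ 1557·230 ≡ 2118 (mod 2119).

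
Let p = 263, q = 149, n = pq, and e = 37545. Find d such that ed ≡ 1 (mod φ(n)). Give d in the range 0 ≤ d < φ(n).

φ(n) = (p−1)(q−1) = 262·148 = 38776.
Need d with 37545·d ≡ 1 (mod 38776). Apply the extended Euclidean algorithm:
38776 = 1*37545 + 1231
37545 = 30*1231 + 615
1231 = 2*615 + 1
615 = 615*1 + 0
Back-substitute:
1 = 1231 − 2·615
1 = −2·37545 + 61·1231
1 = 61·38776 − 63·37545
So 37545·(-63) ≡ 1 (mod 38776), hence d ≡ -63 ≡ 38713 (mod 38776).

38713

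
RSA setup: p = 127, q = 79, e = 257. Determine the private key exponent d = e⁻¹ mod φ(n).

1109

φ(n) = (p−1)(q−1) = 126·78 = 9828.
Need d with 257·d ≡ 1 (mod 9828). Apply the extended Euclidean algorithm:
9828 = 38*257 + 62
257 = 4*62 + 9
62 = 6*9 + 8
9 = 1*8 + 1
8 = 8*1 + 0
Back-substitute:
1 = 9 − 8
1 = −62 + 7·9
1 = 7·257 − 29·62
1 = −29·9828 + 1109·257
So 257·1109 ≡ 1 (mod 9828), hence d = 1109.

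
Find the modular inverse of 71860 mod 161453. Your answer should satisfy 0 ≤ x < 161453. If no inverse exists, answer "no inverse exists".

Run Euclid on (161453, 71860):
161453 = 2·71860 + 17733
71860 = 4·17733 + 928
17733 = 19·928 + 101
928 = 9·101 + 19
101 = 5·19 + 6
19 = 3·6 + 1
6 = 6·1 + 0
The gcd is 1. Working backward:
1 = 19 − 3·6
1 = −3·101 + 16·19
1 = 16·928 − 147·101
1 = −147·17733 + 2809·928
1 = 2809·71860 − 11383·17733
1 = −11383·161453 + 25575·71860
So 71860·25575 ≡ 1 (mod 161453).

25575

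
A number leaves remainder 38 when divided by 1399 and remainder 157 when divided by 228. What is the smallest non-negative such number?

Write x = 38 + 1399·k. Then 1399·k ≡ 157 − 38 ≡ 119 (mod 228).
Need 1399⁻¹ mod 228. Extended Euclid on (228, 31):
228 = 7·31 + 11
31 = 2·11 + 9
11 = 1·9 + 2
9 = 4·2 + 1
2 = 2·1 + 0
Back-substitute:
1 = 9 − 4·2
1 = −4·11 + 5·9
1 = 5·31 − 14·11
1 = −14·228 + 103·31
1399⁻¹ ≡ 103 (mod 228), so k ≡ 103·119 ≡ 173 (mod 228).
x = 38 + 1399·173 = 242065.

242065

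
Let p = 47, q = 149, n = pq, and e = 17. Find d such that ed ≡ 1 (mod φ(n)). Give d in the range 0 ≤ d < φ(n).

φ(n) = (p−1)(q−1) = 46·148 = 6808.
Need d with 17·d ≡ 1 (mod 6808). Apply the extended Euclidean algorithm:
6808 = 400·17 + 8
17 = 2·8 + 1
8 = 8·1 + 0
Back-substitute:
1 = 17 − 2·8
1 = −2·6808 + 801·17
So 17·801 ≡ 1 (mod 6808), hence d = 801.

801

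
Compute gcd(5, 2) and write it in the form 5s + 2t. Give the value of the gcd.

1

Repeated division:
5 = 2·2 + 1
2 = 2·1 + 0
gcd(5, 2) = 1.
Working backward:
1 = 5 − 2·2
So 1 = (1)·5 + (-2)·2.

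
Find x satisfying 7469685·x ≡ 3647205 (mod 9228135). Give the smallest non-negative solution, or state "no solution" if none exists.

99461

First find gcd(7469685, 9228135):
9228135 = 1·7469685 + 1758450
7469685 = 4·1758450 + 435885
1758450 = 4·435885 + 14910
435885 = 29·14910 + 3495
14910 = 4·3495 + 930
3495 = 3·930 + 705
930 = 1·705 + 225
705 = 3·225 + 30
225 = 7·30 + 15
30 = 2·15 + 0
gcd = 15 and 15 | 3647205, so solutions exist. Divide through by 15: 497979x ≡ 243147 (mod 615209).
Now find 497979⁻¹ mod 615209:
615209 = 1·497979 + 117230
497979 = 4·117230 + 29059
117230 = 4·29059 + 994
29059 = 29·994 + 233
994 = 4·233 + 62
233 = 3·62 + 47
62 = 1·47 + 15
47 = 3·15 + 2
15 = 7·2 + 1
2 = 2·1 + 0
Back-substitute:
1 = 15 − 7·2
1 = −7·47 + 22·15
1 = 22·62 − 29·47
1 = −29·233 + 109·62
1 = 109·994 − 465·233
1 = −465·29059 + 13594·994
1 = 13594·117230 − 54841·29059
1 = −54841·497979 + 232958·117230
1 = 232958·615209 − 287799·497979
So 497979·(-287799) ≡ 1 (mod 615209), i.e. 497979⁻¹ ≡ 327410.
Then x ≡ 327410·243147 ≡ 99461 (mod 615209); the smallest non-negative solution is x = 99461.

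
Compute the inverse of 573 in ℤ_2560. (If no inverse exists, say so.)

Extended Euclidean algorithm:
2560 = 4·573 + 268
573 = 2·268 + 37
268 = 7·37 + 9
37 = 4·9 + 1
9 = 9·1 + 0
Since gcd(573, 2560) = 1, back-substitute to write 1 as a combination:
1 = 37 − 4·9
1 = −4·268 + 29·37
1 = 29·573 − 62·268
1 = −62·2560 + 277·573
So 573·277 ≡ 1 (mod 2560).

277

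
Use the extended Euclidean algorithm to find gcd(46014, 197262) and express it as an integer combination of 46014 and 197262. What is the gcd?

Euclidean algorithm:
197262 = 4×46014 + 13206
46014 = 3×13206 + 6396
13206 = 2×6396 + 414
6396 = 15×414 + 186
414 = 2×186 + 42
186 = 4×42 + 18
42 = 2×18 + 6
18 = 3×6 + 0
gcd(46014, 197262) = 6.
Express as a combination:
6 = 42 − 2·18
6 = −2·186 + 9·42
6 = 9·414 − 20·186
6 = −20·6396 + 309·414
6 = 309·13206 − 638·6396
6 = −638·46014 + 2223·13206
6 = 2223·197262 − 9530·46014
So 6 = (2223)·197262 + (-9530)·46014.

6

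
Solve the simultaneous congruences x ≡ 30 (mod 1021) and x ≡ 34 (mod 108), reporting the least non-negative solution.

65374

Write x = 30 + 1021·k. Then 1021·k ≡ 34 − 30 ≡ 4 (mod 108).
Need 1021⁻¹ mod 108. Extended Euclid on (108, 49):
108 = 2·49 + 10
49 = 4·10 + 9
10 = 1·9 + 1
9 = 9·1 + 0
Back-substitute:
1 = 10 − 9
1 = −49 + 5·10
1 = 5·108 − 11·49
1021⁻¹ ≡ 97 (mod 108), so k ≡ 97·4 ≡ 64 (mod 108).
x = 30 + 1021·64 = 65374.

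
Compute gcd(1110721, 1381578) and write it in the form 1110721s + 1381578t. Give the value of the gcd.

1

Euclidean algorithm:
1381578 = 1×1110721 + 270857
1110721 = 4×270857 + 27293
270857 = 9×27293 + 25220
27293 = 1×25220 + 2073
25220 = 12×2073 + 344
2073 = 6×344 + 9
344 = 38×9 + 2
9 = 4×2 + 1
2 = 2×1 + 0
gcd(1110721, 1381578) = 1.
Express as a combination:
1 = 9 − 4·2
1 = −4·344 + 153·9
1 = 153·2073 − 922·344
1 = −922·25220 + 11217·2073
1 = 11217·27293 − 12139·25220
1 = −12139·270857 + 120468·27293
1 = 120468·1110721 − 494011·270857
1 = −494011·1381578 + 614479·1110721
So 1 = (-494011)·1381578 + (614479)·1110721.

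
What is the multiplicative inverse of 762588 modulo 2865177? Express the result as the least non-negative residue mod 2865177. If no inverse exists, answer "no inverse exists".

no inverse exists

Euclidean algorithm on 2865177, 762588:
2865177 = 3·762588 + 577413
762588 = 1·577413 + 185175
577413 = 3·185175 + 21888
185175 = 8·21888 + 10071
21888 = 2·10071 + 1746
10071 = 5·1746 + 1341
1746 = 1·1341 + 405
1341 = 3·405 + 126
405 = 3·126 + 27
126 = 4·27 + 18
27 = 1·18 + 9
18 = 2·9 + 0
The gcd is 9, not 1, hence no inverse exists.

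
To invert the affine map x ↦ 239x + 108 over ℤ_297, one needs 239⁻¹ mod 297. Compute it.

gcd(297, 239) by repeated division:
297 = 1·239 + 58
239 = 4·58 + 7
58 = 8·7 + 2
7 = 3·2 + 1
2 = 2·1 + 0
Since gcd(239, 297) = 1, back-substitute to write 1 as a combination:
1 = 7 − 3·2
1 = −3·58 + 25·7
1 = 25·239 − 103·58
1 = −103·297 + 128·239
So 239·128 ≡ 1 (mod 297).

128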